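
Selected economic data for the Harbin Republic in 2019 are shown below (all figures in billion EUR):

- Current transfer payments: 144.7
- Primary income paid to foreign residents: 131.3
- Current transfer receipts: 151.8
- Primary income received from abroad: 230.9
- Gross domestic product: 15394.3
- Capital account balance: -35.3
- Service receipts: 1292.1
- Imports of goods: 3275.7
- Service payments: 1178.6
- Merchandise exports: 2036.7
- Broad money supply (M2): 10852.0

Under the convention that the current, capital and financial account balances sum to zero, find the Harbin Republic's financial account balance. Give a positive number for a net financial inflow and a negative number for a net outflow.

1054.1

Goods balance = 2036.7 - 3275.7 = -1239.0
Services balance = 1292.1 - 1178.6 = 113.5
Trade balance (goods + services) = -1239.0 + 113.5 = -1125.5
Net primary income = 230.9 - 131.3 = 99.6
Net secondary income = 151.8 - 144.7 = 7.1
Current account = -1125.5 + 99.6 + 7.1 = -1018.8
Financial account = -(-1018.8 + (-35.3)) = 1054.1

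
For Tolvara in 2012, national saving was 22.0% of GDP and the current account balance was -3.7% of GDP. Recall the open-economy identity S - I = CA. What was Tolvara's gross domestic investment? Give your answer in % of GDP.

S - I = CA (net lending to the rest of the world).
I = S - CA = 22.0 - (-3.7) = 25.7

25.7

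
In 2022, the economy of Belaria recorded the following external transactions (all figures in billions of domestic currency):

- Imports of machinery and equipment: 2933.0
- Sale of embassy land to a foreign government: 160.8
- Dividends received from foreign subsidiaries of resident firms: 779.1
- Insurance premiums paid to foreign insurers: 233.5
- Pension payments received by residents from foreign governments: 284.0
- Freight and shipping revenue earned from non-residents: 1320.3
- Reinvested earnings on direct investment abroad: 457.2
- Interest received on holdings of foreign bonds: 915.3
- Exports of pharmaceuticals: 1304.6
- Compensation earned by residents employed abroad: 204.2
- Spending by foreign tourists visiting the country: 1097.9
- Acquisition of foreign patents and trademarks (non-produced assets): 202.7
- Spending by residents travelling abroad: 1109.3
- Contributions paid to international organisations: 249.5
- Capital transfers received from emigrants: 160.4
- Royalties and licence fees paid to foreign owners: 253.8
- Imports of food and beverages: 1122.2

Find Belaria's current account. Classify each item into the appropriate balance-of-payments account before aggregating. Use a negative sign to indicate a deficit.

461.3

Goods: -1122.2 - 2933.0 + 1304.6 = -2750.6
Services: 1097.9 - 1109.3 - 253.8 + 1320.3 - 233.5 = 821.6
Primary income: 204.2 + 779.1 + 457.2 + 915.3 = 2355.8
Secondary income: 284.0 - 249.5 = 34.5
Current account = (-2750.6) + 821.6 + 2355.8 + 34.5 = 461.3
(Excluded from the current account — capital account: sale of embassy land to a foreign government 160.8, acquisition of foreign patents and trademarks (non-produced assets) 202.7, capital transfers received from emigrants 160.4.)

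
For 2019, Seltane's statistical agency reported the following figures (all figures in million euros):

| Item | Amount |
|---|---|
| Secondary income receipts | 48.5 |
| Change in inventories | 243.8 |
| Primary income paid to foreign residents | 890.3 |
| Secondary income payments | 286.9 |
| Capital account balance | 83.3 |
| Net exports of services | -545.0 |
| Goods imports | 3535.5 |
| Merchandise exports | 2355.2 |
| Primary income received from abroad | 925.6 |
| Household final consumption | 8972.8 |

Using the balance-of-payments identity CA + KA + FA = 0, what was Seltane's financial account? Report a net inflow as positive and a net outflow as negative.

1845.1

Goods balance = 2355.2 - 3535.5 = -1180.3
Services balance = -545.0
Trade balance (goods + services) = -1180.3 + (-545.0) = -1725.3
Net primary income = 925.6 - 890.3 = 35.3
Net secondary income = 48.5 - 286.9 = -238.4
Current account = -1725.3 + 35.3 + (-238.4) = -1928.4
Financial account = -(-1928.4 + 83.3) = 1845.1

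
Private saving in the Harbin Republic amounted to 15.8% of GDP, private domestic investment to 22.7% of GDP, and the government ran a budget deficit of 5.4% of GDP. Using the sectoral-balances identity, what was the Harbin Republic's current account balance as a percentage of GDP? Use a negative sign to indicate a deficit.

-12.3

By the sectoral-balances identity, CA = (S_private - I) + (T - G).
Private balance = 15.8 - 22.7 = -6.9
Government balance (T - G) = -5.4
CA = -6.9 + (-5.4) = -12.3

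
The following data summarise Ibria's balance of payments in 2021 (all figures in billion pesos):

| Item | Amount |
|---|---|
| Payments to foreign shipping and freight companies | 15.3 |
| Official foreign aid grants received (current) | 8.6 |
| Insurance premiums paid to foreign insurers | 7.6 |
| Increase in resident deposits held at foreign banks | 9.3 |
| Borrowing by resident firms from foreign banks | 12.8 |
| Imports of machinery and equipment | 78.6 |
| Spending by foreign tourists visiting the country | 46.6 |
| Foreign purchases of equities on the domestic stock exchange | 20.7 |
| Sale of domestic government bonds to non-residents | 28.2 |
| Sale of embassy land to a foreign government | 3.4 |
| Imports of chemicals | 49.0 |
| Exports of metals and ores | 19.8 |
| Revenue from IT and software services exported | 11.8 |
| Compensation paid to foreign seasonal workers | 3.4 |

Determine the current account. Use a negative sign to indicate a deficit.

-67.1

Goods: 19.8 - 78.6 - 49.0 = -107.8
Services: 11.8 - 15.3 + 46.6 - 7.6 = 35.5
Primary income: -3.4
Secondary income: 8.6
Current account = (-107.8) + 35.5 + (-3.4) + 8.6 = -67.1
(Excluded from the current account — financial account: increase in resident deposits held at foreign banks 9.3, borrowing by resident firms from foreign banks 12.8, foreign purchases of equities on the domestic stock exchange 20.7, sale of domestic government bonds to non-residents 28.2; capital account: sale of embassy land to a foreign government 3.4.)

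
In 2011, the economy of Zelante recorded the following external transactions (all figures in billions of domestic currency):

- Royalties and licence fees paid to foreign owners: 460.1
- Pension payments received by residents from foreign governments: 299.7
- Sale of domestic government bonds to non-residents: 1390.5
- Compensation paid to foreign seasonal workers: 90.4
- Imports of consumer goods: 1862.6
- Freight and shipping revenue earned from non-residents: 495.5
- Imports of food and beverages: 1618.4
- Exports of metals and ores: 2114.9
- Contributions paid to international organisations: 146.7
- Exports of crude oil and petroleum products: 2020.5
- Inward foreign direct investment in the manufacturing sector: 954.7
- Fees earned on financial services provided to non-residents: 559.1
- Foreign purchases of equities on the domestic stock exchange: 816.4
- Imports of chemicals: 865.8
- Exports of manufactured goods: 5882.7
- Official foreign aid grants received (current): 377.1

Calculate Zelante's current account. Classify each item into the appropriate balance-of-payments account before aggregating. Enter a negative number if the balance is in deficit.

6705.5

Goods: -1618.4 - 1862.6 - 865.8 + 2020.5 + 5882.7 + 2114.9 = 5671.3
Services: 495.5 - 460.1 + 559.1 = 594.5
Primary income: -90.4
Secondary income: 299.7 + 377.1 - 146.7 = 530.1
Current account = 5671.3 + 594.5 + (-90.4) + 530.1 = 6705.5
(Excluded from the current account — financial account: sale of domestic government bonds to non-residents 1390.5, inward foreign direct investment in the manufacturing sector 954.7, foreign purchases of equities on the domestic stock exchange 816.4.)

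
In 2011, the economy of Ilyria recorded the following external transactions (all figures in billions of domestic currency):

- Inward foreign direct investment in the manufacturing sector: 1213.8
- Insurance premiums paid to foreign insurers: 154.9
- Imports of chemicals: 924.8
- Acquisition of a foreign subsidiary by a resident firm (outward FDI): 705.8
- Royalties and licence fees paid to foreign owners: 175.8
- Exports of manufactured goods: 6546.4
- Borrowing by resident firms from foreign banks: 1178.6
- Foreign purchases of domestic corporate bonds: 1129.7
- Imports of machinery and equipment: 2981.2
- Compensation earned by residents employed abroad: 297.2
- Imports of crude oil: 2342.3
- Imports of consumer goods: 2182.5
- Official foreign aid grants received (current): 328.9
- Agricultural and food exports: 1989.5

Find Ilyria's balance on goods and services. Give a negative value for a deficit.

-225.6

Goods: 6546.4 - 2342.3 - 924.8 - 2182.5 + 1989.5 - 2981.2 = 105.1
Services: -175.8 - 154.9 = -330.7
Trade balance = 105.1 + (-330.7) = -225.6
(Excluded from the trade balance — financial account: inward foreign direct investment in the manufacturing sector 1213.8, acquisition of a foreign subsidiary by a resident firm (outward FDI) 705.8, borrowing by resident firms from foreign banks 1178.6, foreign purchases of domestic corporate bonds 1129.7; primary income: compensation earned by residents employed abroad 297.2; secondary income: official foreign aid grants received (current) 328.9.)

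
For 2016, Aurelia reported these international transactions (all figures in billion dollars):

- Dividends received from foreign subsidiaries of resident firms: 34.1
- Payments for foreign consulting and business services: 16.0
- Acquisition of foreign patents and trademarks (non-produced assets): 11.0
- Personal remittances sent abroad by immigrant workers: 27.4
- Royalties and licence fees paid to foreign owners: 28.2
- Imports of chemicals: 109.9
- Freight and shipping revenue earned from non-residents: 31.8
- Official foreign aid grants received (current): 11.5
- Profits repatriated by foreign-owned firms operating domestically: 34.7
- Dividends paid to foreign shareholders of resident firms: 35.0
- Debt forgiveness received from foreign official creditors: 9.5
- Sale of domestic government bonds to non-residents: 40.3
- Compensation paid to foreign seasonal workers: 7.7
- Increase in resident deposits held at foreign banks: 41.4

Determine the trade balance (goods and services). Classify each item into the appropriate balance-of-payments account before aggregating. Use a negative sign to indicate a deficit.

-122.3

Goods: -109.9
Services: 31.8 - 28.2 - 16.0 = -12.4
Trade balance = -109.9 + (-12.4) = -122.3
(Excluded from the trade balance — primary income: dividends received from foreign subsidiaries of resident firms 34.1, profits repatriated by foreign-owned firms operating domestically 34.7, dividends paid to foreign shareholders of resident firms 35.0, compensation paid to foreign seasonal workers 7.7; capital account: acquisition of foreign patents and trademarks (non-produced assets) 11.0, debt forgiveness received from foreign official creditors 9.5; secondary income: personal remittances sent abroad by immigrant workers 27.4, official foreign aid grants received (current) 11.5; financial account: sale of domestic government bonds to non-residents 40.3, increase in resident deposits held at foreign banks 41.4.)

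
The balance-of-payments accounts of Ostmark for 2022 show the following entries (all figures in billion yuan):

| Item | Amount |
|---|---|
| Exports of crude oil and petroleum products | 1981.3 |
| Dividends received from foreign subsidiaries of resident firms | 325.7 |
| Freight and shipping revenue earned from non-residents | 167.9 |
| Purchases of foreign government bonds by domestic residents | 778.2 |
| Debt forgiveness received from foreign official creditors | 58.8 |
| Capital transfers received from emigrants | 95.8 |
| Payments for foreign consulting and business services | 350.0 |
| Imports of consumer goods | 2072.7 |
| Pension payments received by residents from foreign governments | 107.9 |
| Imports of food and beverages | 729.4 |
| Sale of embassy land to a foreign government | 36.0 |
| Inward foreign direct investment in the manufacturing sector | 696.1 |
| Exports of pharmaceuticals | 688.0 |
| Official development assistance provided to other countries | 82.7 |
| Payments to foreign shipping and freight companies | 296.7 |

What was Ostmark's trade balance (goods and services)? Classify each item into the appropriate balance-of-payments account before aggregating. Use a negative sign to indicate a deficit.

-611.6

Goods: 1981.3 - 2072.7 + 688.0 - 729.4 = -132.8
Services: -296.7 - 350.0 + 167.9 = -478.8
Trade balance = -132.8 + (-478.8) = -611.6
(Excluded from the trade balance — primary income: dividends received from foreign subsidiaries of resident firms 325.7; financial account: purchases of foreign government bonds by domestic residents 778.2, inward foreign direct investment in the manufacturing sector 696.1; capital account: debt forgiveness received from foreign official creditors 58.8, capital transfers received from emigrants 95.8, sale of embassy land to a foreign government 36.0; secondary income: pension payments received by residents from foreign governments 107.9, official development assistance provided to other countries 82.7.)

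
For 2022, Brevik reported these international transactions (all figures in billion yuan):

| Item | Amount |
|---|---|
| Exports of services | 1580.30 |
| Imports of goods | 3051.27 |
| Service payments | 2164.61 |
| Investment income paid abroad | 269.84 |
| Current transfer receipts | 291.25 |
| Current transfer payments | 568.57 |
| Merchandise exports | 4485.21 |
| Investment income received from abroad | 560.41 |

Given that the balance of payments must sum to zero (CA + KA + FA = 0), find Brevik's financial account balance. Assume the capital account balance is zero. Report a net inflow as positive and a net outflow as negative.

Goods balance = 4485.21 - 3051.27 = 1433.94
Services balance = 1580.30 - 2164.61 = -584.31
Trade balance (goods + services) = 1433.94 + (-584.31) = 849.63
Net primary income = 560.41 - 269.84 = 290.57
Net secondary income = 291.25 - 568.57 = -277.32
Current account = 849.63 + 290.57 + (-277.32) = 862.88
Financial account = -(862.88) = -862.88

-862.88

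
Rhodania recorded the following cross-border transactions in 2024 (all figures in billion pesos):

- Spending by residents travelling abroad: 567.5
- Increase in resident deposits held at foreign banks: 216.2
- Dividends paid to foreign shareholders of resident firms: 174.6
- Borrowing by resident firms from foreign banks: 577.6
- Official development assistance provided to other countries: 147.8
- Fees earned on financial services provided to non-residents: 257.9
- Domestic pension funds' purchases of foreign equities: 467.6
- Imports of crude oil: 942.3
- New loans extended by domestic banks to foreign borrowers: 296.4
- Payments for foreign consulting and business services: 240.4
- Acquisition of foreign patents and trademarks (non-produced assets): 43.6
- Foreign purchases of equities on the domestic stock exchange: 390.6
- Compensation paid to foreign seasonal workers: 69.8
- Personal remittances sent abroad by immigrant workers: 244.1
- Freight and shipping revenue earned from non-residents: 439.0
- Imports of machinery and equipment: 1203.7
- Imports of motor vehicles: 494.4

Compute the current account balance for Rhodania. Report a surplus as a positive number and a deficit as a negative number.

-3387.7

Goods: -1203.7 - 494.4 - 942.3 = -2640.4
Services: -567.5 + 439.0 + 257.9 - 240.4 = -111.0
Primary income: -174.6 - 69.8 = -244.4
Secondary income: -244.1 - 147.8 = -391.9
Current account = (-2640.4) + (-111.0) + (-244.4) + (-391.9) = -3387.7
(Excluded from the current account — financial account: increase in resident deposits held at foreign banks 216.2, borrowing by resident firms from foreign banks 577.6, domestic pension funds' purchases of foreign equities 467.6, new loans extended by domestic banks to foreign borrowers 296.4, foreign purchases of equities on the domestic stock exchange 390.6; capital account: acquisition of foreign patents and trademarks (non-produced assets) 43.6.)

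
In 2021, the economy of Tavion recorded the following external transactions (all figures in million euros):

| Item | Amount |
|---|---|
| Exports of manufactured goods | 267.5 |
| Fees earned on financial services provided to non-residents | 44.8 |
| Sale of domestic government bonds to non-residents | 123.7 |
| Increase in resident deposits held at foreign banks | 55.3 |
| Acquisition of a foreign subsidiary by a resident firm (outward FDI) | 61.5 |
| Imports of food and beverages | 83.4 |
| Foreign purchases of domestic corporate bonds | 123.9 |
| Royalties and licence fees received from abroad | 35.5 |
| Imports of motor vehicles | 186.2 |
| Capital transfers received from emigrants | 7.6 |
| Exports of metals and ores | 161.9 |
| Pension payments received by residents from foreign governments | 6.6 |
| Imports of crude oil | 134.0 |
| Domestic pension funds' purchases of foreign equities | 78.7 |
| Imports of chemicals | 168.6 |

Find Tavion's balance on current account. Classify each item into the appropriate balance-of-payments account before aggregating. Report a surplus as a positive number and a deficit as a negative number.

-55.9

Goods: -186.2 - 134.0 + 161.9 + 267.5 - 168.6 - 83.4 = -142.8
Services: 44.8 + 35.5 = 80.3
Secondary income: 6.6
Current account = (-142.8) + 80.3 + 6.6 = -55.9
(Excluded from the current account — financial account: sale of domestic government bonds to non-residents 123.7, increase in resident deposits held at foreign banks 55.3, acquisition of a foreign subsidiary by a resident firm (outward FDI) 61.5, foreign purchases of domestic corporate bonds 123.9, domestic pension funds' purchases of foreign equities 78.7; capital account: capital transfers received from emigrants 7.6.)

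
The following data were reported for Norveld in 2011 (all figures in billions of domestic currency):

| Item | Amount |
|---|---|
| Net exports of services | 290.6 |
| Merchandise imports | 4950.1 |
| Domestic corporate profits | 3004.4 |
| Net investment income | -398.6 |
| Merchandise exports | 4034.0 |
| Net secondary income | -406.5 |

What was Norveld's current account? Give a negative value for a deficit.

-1430.6

Goods balance = 4034.0 - 4950.1 = -916.1
Services balance = 290.6
Trade balance (goods + services) = -916.1 + 290.6 = -625.5
Net primary income = -398.6
Net secondary income = -406.5
Current account = -625.5 + (-398.6) + (-406.5) = -1430.6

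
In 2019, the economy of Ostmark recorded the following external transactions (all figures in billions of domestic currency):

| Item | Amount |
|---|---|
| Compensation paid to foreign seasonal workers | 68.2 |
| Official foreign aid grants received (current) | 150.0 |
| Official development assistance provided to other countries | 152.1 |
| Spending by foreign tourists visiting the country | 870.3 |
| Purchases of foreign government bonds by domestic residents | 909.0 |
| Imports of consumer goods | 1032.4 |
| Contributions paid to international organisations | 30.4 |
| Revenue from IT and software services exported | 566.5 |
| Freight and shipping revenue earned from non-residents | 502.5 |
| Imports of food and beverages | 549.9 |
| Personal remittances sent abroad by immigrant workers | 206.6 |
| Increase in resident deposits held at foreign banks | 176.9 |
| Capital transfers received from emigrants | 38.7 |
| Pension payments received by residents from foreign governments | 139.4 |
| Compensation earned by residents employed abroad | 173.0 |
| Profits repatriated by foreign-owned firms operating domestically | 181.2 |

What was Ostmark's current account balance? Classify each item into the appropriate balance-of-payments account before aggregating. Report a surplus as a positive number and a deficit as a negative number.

Goods: -1032.4 - 549.9 = -1582.3
Services: 870.3 + 502.5 + 566.5 = 1939.3
Primary income: -68.2 + 173.0 - 181.2 = -76.4
Secondary income: -152.1 - 206.6 - 30.4 + 150.0 + 139.4 = -99.7
Current account = (-1582.3) + 1939.3 + (-76.4) + (-99.7) = 180.9
(Excluded from the current account — financial account: purchases of foreign government bonds by domestic residents 909.0, increase in resident deposits held at foreign banks 176.9; capital account: capital transfers received from emigrants 38.7.)

180.9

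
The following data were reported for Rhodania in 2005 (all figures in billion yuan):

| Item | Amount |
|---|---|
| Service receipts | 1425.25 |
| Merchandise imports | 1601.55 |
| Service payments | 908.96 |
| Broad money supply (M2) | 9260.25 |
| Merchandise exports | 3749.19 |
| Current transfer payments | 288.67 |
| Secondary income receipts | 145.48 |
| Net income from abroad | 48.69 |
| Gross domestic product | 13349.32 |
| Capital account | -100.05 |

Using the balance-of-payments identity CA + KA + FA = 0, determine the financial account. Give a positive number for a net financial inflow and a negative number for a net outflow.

Goods balance = 3749.19 - 1601.55 = 2147.64
Services balance = 1425.25 - 908.96 = 516.29
Trade balance (goods + services) = 2147.64 + 516.29 = 2663.93
Net primary income = 48.69
Net secondary income = 145.48 - 288.67 = -143.19
Current account = 2663.93 + 48.69 + (-143.19) = 2569.43
Financial account = -(2569.43 + (-100.05)) = -2469.38

-2469.38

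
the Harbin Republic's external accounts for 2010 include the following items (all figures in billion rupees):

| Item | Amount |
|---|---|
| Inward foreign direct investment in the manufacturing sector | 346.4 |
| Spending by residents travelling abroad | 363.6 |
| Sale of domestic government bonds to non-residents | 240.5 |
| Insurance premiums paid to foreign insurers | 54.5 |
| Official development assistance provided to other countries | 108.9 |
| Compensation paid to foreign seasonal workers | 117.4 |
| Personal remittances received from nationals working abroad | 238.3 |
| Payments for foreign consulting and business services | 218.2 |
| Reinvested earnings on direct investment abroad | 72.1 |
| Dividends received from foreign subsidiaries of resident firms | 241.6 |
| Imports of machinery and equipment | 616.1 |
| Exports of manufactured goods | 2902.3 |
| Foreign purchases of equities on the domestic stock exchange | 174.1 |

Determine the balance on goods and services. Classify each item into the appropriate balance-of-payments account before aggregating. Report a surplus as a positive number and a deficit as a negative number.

Goods: 2902.3 - 616.1 = 2286.2
Services: -54.5 - 363.6 - 218.2 = -636.3
Trade balance = 2286.2 + (-636.3) = 1649.9
(Excluded from the trade balance — financial account: inward foreign direct investment in the manufacturing sector 346.4, sale of domestic government bonds to non-residents 240.5, foreign purchases of equities on the domestic stock exchange 174.1; secondary income: official development assistance provided to other countries 108.9, personal remittances received from nationals working abroad 238.3; primary income: compensation paid to foreign seasonal workers 117.4, reinvested earnings on direct investment abroad 72.1, dividends received from foreign subsidiaries of resident firms 241.6.)

1649.9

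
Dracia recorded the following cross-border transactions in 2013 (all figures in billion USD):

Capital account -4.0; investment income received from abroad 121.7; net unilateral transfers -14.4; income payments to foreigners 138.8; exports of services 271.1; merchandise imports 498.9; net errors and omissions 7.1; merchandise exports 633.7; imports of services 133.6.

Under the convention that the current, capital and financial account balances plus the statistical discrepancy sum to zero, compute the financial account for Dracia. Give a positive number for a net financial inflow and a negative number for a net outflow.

Goods balance = 633.7 - 498.9 = 134.8
Services balance = 271.1 - 133.6 = 137.5
Trade balance (goods + services) = 134.8 + 137.5 = 272.3
Net primary income = 121.7 - 138.8 = -17.1
Net secondary income = -14.4
Current account = 272.3 + (-17.1) + (-14.4) = 240.8
Financial account = -(240.8 + (-4.0) + 7.1) = -243.9

-243.9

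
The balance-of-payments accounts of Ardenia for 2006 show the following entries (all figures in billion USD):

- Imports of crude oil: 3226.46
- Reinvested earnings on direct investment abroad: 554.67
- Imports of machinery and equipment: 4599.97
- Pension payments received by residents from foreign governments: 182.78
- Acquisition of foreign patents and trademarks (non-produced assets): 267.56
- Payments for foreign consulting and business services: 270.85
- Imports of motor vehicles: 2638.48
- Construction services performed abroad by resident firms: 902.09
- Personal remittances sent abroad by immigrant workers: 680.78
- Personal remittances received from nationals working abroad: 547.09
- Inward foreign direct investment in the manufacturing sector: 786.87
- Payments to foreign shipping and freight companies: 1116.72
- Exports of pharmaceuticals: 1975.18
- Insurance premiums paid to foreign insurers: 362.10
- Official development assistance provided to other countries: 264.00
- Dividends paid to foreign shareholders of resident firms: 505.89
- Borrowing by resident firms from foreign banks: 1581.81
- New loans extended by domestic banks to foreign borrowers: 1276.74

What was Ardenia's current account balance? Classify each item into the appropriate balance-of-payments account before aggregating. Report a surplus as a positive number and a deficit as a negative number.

Goods: -3226.46 - 2638.48 - 4599.97 + 1975.18 = -8489.73
Services: -362.10 - 270.85 - 1116.72 + 902.09 = -847.58
Primary income: -505.89 + 554.67 = 48.78
Secondary income: 182.78 + 547.09 - 680.78 - 264.00 = -214.91
Current account = (-8489.73) + (-847.58) + 48.78 + (-214.91) = -9503.44
(Excluded from the current account — capital account: acquisition of foreign patents and trademarks (non-produced assets) 267.56; financial account: inward foreign direct investment in the manufacturing sector 786.87, borrowing by resident firms from foreign banks 1581.81, new loans extended by domestic banks to foreign borrowers 1276.74.)

-9503.44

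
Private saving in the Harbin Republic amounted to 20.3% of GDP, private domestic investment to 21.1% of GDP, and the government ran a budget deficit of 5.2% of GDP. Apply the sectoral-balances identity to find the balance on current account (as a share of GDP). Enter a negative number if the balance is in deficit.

-6.0

By the sectoral-balances identity, CA = (S_private - I) + (T - G).
Private balance = 20.3 - 21.1 = -0.8
Government balance (T - G) = -5.2
CA = -0.8 + (-5.2) = -6.0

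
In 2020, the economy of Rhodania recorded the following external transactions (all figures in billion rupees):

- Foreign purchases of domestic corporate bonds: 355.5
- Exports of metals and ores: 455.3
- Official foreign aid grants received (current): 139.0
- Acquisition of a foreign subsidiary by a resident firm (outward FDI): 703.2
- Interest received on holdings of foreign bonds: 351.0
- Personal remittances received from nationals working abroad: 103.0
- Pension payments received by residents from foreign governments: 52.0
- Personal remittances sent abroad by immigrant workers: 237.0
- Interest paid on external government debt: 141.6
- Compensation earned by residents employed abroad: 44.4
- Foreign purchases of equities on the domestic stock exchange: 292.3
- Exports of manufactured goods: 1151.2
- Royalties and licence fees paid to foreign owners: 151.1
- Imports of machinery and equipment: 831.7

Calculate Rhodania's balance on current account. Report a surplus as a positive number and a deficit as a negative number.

Goods: -831.7 + 455.3 + 1151.2 = 774.8
Services: -151.1
Primary income: 351.0 + 44.4 - 141.6 = 253.8
Secondary income: 103.0 + 139.0 + 52.0 - 237.0 = 57.0
Current account = 774.8 + (-151.1) + 253.8 + 57.0 = 934.5
(Excluded from the current account — financial account: foreign purchases of domestic corporate bonds 355.5, acquisition of a foreign subsidiary by a resident firm (outward FDI) 703.2, foreign purchases of equities on the domestic stock exchange 292.3.)

934.5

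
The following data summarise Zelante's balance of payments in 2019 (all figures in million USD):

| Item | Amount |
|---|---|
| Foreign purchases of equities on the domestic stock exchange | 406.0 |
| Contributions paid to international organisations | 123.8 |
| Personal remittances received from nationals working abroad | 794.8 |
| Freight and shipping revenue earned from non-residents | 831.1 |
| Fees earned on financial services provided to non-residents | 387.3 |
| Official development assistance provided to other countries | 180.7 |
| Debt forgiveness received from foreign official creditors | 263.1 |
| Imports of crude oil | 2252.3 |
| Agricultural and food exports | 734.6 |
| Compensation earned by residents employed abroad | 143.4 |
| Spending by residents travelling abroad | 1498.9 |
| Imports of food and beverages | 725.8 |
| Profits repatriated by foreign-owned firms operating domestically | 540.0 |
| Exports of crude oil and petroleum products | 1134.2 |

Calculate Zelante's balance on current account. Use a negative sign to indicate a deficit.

Goods: -725.8 + 1134.2 + 734.6 - 2252.3 = -1109.3
Services: 831.1 - 1498.9 + 387.3 = -280.5
Primary income: 143.4 - 540.0 = -396.6
Secondary income: 794.8 - 180.7 - 123.8 = 490.3
Current account = (-1109.3) + (-280.5) + (-396.6) + 490.3 = -1296.1
(Excluded from the current account — financial account: foreign purchases of equities on the domestic stock exchange 406.0; capital account: debt forgiveness received from foreign official creditors 263.1.)

-1296.1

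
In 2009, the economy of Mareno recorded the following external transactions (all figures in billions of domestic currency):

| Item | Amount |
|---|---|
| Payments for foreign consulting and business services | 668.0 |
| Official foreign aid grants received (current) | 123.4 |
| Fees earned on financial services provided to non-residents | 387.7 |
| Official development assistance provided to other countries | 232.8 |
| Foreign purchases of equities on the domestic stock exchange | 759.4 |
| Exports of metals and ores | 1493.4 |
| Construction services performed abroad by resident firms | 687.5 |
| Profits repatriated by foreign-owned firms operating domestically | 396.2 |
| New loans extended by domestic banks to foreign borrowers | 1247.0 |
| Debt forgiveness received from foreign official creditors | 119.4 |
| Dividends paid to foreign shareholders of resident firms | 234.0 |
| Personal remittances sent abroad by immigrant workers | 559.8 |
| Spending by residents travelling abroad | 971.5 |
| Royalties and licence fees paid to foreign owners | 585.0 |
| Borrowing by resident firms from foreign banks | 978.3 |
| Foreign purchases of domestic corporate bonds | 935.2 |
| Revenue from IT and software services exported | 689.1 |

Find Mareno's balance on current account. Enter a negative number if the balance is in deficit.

-266.2

Goods: 1493.4
Services: -585.0 + 687.5 - 971.5 + 387.7 + 689.1 - 668.0 = -460.2
Primary income: -234.0 - 396.2 = -630.2
Secondary income: 123.4 - 232.8 - 559.8 = -669.2
Current account = 1493.4 + (-460.2) + (-630.2) + (-669.2) = -266.2
(Excluded from the current account — financial account: foreign purchases of equities on the domestic stock exchange 759.4, new loans extended by domestic banks to foreign borrowers 1247.0, borrowing by resident firms from foreign banks 978.3, foreign purchases of domestic corporate bonds 935.2; capital account: debt forgiveness received from foreign official creditors 119.4.)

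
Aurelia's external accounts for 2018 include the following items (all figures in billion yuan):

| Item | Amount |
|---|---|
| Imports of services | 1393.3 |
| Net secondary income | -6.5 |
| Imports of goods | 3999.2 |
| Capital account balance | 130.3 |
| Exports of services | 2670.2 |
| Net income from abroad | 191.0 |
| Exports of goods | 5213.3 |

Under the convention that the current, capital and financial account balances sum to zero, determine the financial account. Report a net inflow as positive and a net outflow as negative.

Goods balance = 5213.3 - 3999.2 = 1214.1
Services balance = 2670.2 - 1393.3 = 1276.9
Trade balance (goods + services) = 1214.1 + 1276.9 = 2491.0
Net primary income = 191.0
Net secondary income = -6.5
Current account = 2491.0 + 191.0 + (-6.5) = 2675.5
Financial account = -(2675.5 + 130.3) = -2805.8

-2805.8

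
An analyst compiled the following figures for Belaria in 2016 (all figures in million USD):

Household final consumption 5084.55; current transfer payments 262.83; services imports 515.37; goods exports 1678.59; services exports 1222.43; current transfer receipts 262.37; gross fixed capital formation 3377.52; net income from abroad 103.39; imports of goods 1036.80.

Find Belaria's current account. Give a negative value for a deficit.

1451.78

Goods balance = 1678.59 - 1036.80 = 641.79
Services balance = 1222.43 - 515.37 = 707.06
Trade balance (goods + services) = 641.79 + 707.06 = 1348.85
Net primary income = 103.39
Net secondary income = 262.37 - 262.83 = -0.46
Current account = 1348.85 + 103.39 + (-0.46) = 1451.78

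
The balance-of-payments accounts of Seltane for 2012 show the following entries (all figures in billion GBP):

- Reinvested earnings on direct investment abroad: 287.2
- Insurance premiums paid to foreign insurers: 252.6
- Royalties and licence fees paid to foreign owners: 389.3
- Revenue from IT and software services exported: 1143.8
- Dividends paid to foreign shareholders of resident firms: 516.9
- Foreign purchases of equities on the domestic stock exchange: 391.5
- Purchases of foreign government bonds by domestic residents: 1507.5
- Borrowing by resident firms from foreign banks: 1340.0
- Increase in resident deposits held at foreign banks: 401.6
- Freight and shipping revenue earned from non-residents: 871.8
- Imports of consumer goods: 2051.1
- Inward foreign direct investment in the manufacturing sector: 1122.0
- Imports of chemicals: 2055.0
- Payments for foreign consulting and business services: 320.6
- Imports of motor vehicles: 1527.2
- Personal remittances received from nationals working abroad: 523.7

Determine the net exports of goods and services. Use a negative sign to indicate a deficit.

-4580.2

Goods: -2055.0 - 2051.1 - 1527.2 = -5633.3
Services: -320.6 - 389.3 + 1143.8 - 252.6 + 871.8 = 1053.1
Trade balance = -5633.3 + 1053.1 = -4580.2
(Excluded from the trade balance — primary income: reinvested earnings on direct investment abroad 287.2, dividends paid to foreign shareholders of resident firms 516.9; financial account: foreign purchases of equities on the domestic stock exchange 391.5, purchases of foreign government bonds by domestic residents 1507.5, borrowing by resident firms from foreign banks 1340.0, increase in resident deposits held at foreign banks 401.6, inward foreign direct investment in the manufacturing sector 1122.0; secondary income: personal remittances received from nationals working abroad 523.7.)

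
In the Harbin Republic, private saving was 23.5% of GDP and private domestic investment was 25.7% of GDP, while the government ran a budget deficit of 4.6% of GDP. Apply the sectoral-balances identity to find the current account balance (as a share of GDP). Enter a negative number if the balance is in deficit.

By the sectoral-balances identity, CA = (S_private - I) + (T - G).
Private balance = 23.5 - 25.7 = -2.2
Government balance (T - G) = -4.6
CA = -2.2 + (-4.6) = -6.8

-6.8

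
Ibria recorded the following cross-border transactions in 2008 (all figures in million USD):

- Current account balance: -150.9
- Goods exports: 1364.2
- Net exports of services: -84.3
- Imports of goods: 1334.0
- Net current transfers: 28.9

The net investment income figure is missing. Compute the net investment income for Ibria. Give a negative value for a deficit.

Current account = goods balance + services balance + net primary income + net secondary income
Sum of the known components = -25.2
Net investment income = CA - (known components) = -150.9 - (-25.2) = -125.7

-125.7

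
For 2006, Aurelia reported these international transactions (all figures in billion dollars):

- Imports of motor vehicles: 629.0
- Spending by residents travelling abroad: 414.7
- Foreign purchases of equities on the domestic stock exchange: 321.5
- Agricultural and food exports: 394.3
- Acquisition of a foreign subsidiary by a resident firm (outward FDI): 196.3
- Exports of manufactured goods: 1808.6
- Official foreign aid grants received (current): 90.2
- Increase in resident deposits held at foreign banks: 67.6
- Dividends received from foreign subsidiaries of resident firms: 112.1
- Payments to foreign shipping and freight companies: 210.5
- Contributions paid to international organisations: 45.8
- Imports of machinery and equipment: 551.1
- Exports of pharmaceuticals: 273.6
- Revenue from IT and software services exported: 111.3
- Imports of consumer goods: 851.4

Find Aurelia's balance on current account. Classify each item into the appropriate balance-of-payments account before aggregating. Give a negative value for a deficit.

87.6

Goods: -851.4 + 273.6 - 551.1 - 629.0 + 1808.6 + 394.3 = 445.0
Services: 111.3 - 414.7 - 210.5 = -513.9
Primary income: 112.1
Secondary income: 90.2 - 45.8 = 44.4
Current account = 445.0 + (-513.9) + 112.1 + 44.4 = 87.6
(Excluded from the current account — financial account: foreign purchases of equities on the domestic stock exchange 321.5, acquisition of a foreign subsidiary by a resident firm (outward FDI) 196.3, increase in resident deposits held at foreign banks 67.6.)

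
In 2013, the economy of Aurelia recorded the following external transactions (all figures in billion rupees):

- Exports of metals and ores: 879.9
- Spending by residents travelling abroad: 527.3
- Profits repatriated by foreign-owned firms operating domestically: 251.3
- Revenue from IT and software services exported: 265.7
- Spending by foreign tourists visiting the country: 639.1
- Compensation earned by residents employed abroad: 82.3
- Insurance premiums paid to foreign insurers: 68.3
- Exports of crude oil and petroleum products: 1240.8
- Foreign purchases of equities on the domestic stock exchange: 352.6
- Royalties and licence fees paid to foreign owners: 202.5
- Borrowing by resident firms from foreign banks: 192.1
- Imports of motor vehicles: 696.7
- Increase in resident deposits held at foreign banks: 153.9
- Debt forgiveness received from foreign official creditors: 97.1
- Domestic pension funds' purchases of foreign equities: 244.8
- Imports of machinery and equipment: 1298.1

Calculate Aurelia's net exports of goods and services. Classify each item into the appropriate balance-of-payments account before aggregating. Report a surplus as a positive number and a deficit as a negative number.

Goods: 1240.8 - 1298.1 - 696.7 + 879.9 = 125.9
Services: -527.3 - 68.3 + 265.7 - 202.5 + 639.1 = 106.7
Trade balance = 125.9 + 106.7 = 232.6
(Excluded from the trade balance — primary income: profits repatriated by foreign-owned firms operating domestically 251.3, compensation earned by residents employed abroad 82.3; financial account: foreign purchases of equities on the domestic stock exchange 352.6, borrowing by resident firms from foreign banks 192.1, increase in resident deposits held at foreign banks 153.9, domestic pension funds' purchases of foreign equities 244.8; capital account: debt forgiveness received from foreign official creditors 97.1.)

232.6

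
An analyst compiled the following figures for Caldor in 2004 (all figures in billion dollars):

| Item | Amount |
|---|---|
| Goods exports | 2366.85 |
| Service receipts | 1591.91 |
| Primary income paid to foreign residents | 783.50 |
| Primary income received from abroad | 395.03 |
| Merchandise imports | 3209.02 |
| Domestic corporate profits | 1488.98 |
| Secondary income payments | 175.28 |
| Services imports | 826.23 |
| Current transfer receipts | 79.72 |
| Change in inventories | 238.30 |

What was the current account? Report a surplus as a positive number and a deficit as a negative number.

-560.52

Goods balance = 2366.85 - 3209.02 = -842.17
Services balance = 1591.91 - 826.23 = 765.68
Trade balance (goods + services) = -842.17 + 765.68 = -76.49
Net primary income = 395.03 - 783.50 = -388.47
Net secondary income = 79.72 - 175.28 = -95.56
Current account = -76.49 + (-388.47) + (-95.56) = -560.52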